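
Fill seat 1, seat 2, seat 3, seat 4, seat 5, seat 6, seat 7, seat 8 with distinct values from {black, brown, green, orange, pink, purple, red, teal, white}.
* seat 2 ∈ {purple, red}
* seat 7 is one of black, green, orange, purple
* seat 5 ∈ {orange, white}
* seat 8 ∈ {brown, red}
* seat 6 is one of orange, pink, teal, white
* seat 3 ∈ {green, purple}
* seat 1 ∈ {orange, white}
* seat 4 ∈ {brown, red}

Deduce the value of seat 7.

seat 1 and seat 5 between them cover only {orange, white} — a naked pair. Remove those values from seat 6, seat 7.
seat 4 and seat 8 share exactly the 2 values {brown, red}; by pigeonhole those values go to them, so strike brown, red from seat 2.
That leaves seat 2 = purple. So seat 3, seat 7 can't be purple.
seat 3 must be green (only option left). Eliminate green elsewhere: seat 7.
So seat 7 = black.

black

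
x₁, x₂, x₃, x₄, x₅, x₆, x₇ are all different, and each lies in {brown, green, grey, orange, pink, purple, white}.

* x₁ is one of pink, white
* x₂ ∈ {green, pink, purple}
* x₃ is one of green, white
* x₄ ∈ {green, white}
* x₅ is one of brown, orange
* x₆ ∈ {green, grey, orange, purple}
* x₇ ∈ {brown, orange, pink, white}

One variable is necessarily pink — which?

The 7 variables draw from only 7 values {brown, green, grey, orange, pink, purple, white}, so each is used; only x₆ can be grey, hence x₆ = grey.
Among the 6 still-open variables, purple fits only x₂ (and all 6 values in {brown, green, orange, pink, purple, white} must be used), so x₂ = purple.
The 2 variables x₃ and x₄ are confined to {green, white}, which locks those values in; drop them from x₁, x₇.
So pink goes to x₁.

x₁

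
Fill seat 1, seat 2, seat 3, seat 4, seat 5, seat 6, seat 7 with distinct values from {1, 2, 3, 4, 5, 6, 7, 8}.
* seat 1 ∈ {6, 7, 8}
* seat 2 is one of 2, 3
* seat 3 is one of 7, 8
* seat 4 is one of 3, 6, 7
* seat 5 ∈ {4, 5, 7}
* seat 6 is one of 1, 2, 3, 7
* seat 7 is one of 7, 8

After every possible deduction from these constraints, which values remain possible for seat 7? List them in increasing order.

7, 8

seat 3 and seat 7 share exactly the 2 values {7, 8}; by pigeonhole those values go to them, so strike 7, 8 from seat 1, seat 4, seat 5, seat 6.
seat 1 has just one choice, so seat 1 = 6. So seat 4 can't be 6.
seat 4 has just one choice, so seat 4 = 3. Strike 3 from seat 2, seat 6.
That leaves seat 2 = 2. Strike 2 from seat 6.
seat 6 has just one choice, so seat 6 = 1.
No further eliminations apply; seat 7 can still be any of 7, 8.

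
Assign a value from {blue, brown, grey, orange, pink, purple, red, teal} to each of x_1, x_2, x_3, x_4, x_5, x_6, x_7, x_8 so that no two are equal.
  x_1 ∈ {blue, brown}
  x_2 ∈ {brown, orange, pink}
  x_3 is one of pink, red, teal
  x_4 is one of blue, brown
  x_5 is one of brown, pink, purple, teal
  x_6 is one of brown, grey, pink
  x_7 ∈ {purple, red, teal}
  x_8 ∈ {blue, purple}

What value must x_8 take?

The 8 variables draw from only 8 values {blue, brown, grey, orange, pink, purple, red, teal}, so each is used; only x_6 can be grey, hence x_6 = grey.
Among the 7 still-open variables, orange fits only x_2 (and all 7 values in {blue, brown, orange, pink, purple, red, teal} must be used), so x_2 = orange.
x_1 and x_4 between them cover only {blue, brown} — a naked pair. Remove those values from x_5, x_8.
So x_8 = purple.

purple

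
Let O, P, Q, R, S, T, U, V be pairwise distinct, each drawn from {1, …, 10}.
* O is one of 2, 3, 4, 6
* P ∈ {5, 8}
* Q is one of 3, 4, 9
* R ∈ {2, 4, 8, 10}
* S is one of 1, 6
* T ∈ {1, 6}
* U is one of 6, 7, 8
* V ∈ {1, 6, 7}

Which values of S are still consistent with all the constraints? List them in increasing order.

1, 6

S and T share exactly the 2 values {1, 6}; by pigeonhole those values go to them, so strike 1, 6 from O, U, V.
V has just one choice, so V = 7. So U can't be 7.
U must be 8 (only option left). Remove 8 from P, R.
That leaves P = 5.
No further eliminations apply; S can still be any of 1, 6.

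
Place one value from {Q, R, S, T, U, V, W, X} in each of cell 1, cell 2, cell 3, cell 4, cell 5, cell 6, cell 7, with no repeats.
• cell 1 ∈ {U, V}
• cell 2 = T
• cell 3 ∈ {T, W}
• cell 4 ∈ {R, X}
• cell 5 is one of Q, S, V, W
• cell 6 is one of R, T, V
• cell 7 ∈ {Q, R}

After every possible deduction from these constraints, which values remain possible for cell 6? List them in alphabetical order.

cell 2 must be T (only option left). So cell 3, cell 6 can't be T.
That leaves cell 3 = W. Eliminate W elsewhere: cell 5.
No further eliminations apply; cell 6 can still be any of R, V.

R, V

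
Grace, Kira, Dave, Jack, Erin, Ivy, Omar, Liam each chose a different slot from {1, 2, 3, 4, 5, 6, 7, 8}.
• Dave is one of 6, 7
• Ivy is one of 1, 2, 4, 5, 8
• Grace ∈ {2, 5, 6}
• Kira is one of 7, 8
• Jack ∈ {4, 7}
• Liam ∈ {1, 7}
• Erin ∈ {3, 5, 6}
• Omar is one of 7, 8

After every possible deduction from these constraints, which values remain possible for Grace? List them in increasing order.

2, 5

Among the 8 variables, 3 fits only Erin (and all 8 values in {1, 2, 3, 4, 5, 6, 7, 8} must be used), so Erin = 3.
Kira and Omar share exactly the 2 values {7, 8}; by pigeonhole those values go to them, so strike 7, 8 from Dave, Jack, Ivy, Liam.
Dave has just one choice, so Dave = 6. So Grace can't be 6.
Jack has just one choice, so Jack = 4. Remove 4 from Ivy.
Liam's domain is down to {1}, so Liam = 1. Remove 1 from Ivy.
No further eliminations apply; Grace can still be any of 2, 5.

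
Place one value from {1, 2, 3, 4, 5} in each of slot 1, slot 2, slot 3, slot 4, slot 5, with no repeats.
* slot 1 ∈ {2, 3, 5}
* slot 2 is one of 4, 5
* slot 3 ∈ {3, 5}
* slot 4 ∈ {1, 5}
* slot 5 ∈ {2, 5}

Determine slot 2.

Among the 5 variables, 1 fits only slot 4 (and all 5 values in {1, 2, 3, 4, 5} must be used), so slot 4 = 1.
Among the 4 still-open variables, 4 fits only slot 2 (and all 4 values in {2, 3, 4, 5} must be used), so slot 2 = 4.

4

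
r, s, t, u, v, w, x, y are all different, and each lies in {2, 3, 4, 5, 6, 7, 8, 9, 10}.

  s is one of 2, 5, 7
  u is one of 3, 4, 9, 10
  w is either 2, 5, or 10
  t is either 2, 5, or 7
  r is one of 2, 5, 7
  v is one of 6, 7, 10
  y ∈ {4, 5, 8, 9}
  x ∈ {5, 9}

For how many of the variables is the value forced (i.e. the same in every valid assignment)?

3

r, s, t share exactly the 3 values {2, 5, 7}; by pigeonhole those values go to them, so strike 2, 5, 7 from v, w, x, y.
w's domain is down to {10}, so w = 10. Remove 10 from u, v.
That leaves x = 9. Remove 9 from u, y.
v has just one choice, so v = 6.
Determined: v=6, w=10, x=9. The other variables each still have more than one consistent value. That makes 3.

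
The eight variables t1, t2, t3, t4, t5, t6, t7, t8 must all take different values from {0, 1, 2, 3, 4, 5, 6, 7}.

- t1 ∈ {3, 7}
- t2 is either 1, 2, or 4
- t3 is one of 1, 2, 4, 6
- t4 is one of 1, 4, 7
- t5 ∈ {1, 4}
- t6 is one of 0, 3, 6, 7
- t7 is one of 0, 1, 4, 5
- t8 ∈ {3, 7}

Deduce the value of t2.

The 8 variables draw from only 8 values {0, 1, 2, 3, 4, 5, 6, 7}, so each is used; only t7 can be 5, hence t7 = 5.
The 7 still-open variables together cover exactly {0, 1, 2, 3, 4, 6, 7} — 7 values for 7 variables — and 0 appears only in t6's list, so t6 = 0.
The 6 still-open variables together cover exactly {1, 2, 3, 4, 6, 7} — 6 values for 6 variables — and 6 appears only in t3's list, so t3 = 6.
Among the 5 still-open variables, 2 fits only t2 (and all 5 values in {1, 2, 3, 4, 7} must be used), so t2 = 2.

2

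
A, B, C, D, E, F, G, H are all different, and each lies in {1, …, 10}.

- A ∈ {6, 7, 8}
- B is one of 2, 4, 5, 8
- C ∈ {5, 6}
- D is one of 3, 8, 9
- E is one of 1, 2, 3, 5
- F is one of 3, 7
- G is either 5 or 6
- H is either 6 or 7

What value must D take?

C and G share exactly the 2 values {5, 6}; by pigeonhole those values go to them, so strike 5, 6 from A, B, E, H.
H's domain is down to {7}, so H = 7. So A, F can't be 7.
That leaves A = 8. So B, D can't be 8.
F has just one choice, so F = 3. Eliminate 3 elsewhere: D, E.
So D = 9.

9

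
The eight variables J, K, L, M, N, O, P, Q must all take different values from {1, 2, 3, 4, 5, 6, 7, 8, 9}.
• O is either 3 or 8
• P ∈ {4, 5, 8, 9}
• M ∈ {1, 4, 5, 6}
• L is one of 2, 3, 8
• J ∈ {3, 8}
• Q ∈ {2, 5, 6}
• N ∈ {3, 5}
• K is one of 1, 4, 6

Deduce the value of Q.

6

Among the 8 variables, 9 fits only P (and all 8 values in {1, 2, 3, 4, 5, 6, 8, 9} must be used), so P = 9.
The 2 variables J and O are confined to {3, 8}, which locks those values in; drop them from L, N.
That leaves L = 2. Remove 2 from Q.
N's domain is down to {5}, so N = 5. Remove 5 from M, Q.
So Q = 6.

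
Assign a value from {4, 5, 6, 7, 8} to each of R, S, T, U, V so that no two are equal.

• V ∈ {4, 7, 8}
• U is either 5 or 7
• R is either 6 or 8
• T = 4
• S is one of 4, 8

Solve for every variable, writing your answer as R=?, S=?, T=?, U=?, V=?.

T has just one choice, so T = 4. Eliminate 4 elsewhere: S, V.
That leaves S = 8. Remove 8 from R, V.
That leaves V = 7. Remove 7 from U.
R's domain is down to {6}, so R = 6.
U has just one choice, so U = 5.

R=6, S=8, T=4, U=5, V=7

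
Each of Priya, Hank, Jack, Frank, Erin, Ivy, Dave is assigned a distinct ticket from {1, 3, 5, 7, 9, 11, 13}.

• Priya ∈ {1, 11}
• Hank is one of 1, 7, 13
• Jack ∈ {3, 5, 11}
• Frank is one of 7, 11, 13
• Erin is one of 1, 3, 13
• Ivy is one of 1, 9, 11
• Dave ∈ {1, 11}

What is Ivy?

The 7 variables draw from only 7 values {1, 3, 5, 7, 9, 11, 13}, so each is used; only Jack can be 5, hence Jack = 5.
The 6 still-open variables draw from only 6 values {1, 3, 7, 9, 11, 13}, so each is used; only Erin can be 3, hence Erin = 3.
Among the 5 still-open variables, 9 fits only Ivy (and all 5 values in {1, 7, 9, 11, 13} must be used), so Ivy = 9.

9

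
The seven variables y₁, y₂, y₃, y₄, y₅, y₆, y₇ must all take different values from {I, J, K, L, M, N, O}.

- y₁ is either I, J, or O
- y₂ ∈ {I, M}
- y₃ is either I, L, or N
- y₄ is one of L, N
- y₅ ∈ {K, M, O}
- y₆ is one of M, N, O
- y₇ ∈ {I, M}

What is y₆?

The 7 variables draw from only 7 values {I, J, K, L, M, N, O}, so each is used; only y₁ can be J, hence y₁ = J.
The 6 still-open variables together cover exactly {I, K, L, M, N, O} — 6 values for 6 variables — and K appears only in y₅'s list, so y₅ = K.
Among the 5 still-open variables, O fits only y₆ (and all 5 values in {I, L, M, N, O} must be used), so y₆ = O.

O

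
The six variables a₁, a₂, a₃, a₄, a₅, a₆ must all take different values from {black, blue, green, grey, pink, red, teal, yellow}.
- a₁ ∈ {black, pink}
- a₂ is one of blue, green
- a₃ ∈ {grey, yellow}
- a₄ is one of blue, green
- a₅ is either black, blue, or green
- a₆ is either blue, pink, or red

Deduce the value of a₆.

red

a₂ and a₄ share exactly the 2 values {blue, green}; by pigeonhole those values go to them, so strike blue, green from a₅, a₆.
a₅ has just one choice, so a₅ = black. Remove black from a₁.
a₁ has just one choice, so a₁ = pink. Remove pink from a₆.
So a₆ = red.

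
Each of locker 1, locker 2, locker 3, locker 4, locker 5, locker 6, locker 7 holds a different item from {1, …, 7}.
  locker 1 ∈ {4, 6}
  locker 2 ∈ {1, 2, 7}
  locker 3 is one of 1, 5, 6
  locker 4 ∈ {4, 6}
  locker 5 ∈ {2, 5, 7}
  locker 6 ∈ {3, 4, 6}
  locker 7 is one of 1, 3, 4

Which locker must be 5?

locker 1 and locker 4 between them cover only {4, 6} — a naked pair. Remove those values from locker 3, locker 6, locker 7.
That leaves locker 6 = 3. Remove 3 from locker 7.
That leaves locker 7 = 1. Remove 1 from locker 2, locker 3.
So 5 goes to locker 3.

locker 3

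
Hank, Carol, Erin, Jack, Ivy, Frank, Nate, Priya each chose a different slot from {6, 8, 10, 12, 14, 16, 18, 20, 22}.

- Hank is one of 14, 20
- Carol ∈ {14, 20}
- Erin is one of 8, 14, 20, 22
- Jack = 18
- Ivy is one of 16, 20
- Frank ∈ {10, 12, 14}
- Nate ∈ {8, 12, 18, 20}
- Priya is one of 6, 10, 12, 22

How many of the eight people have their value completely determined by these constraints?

2

Jack's domain is down to {18}, so Jack = 18. Eliminate 18 elsewhere: Nate.
The 2 variables Hank and Carol are confined to {14, 20}, which locks those values in; drop them from Erin, Ivy, Frank, Nate.
That leaves Ivy = 16.
Determined: Jack=18, Ivy=16. The other people each still have more than one consistent value. That makes 2.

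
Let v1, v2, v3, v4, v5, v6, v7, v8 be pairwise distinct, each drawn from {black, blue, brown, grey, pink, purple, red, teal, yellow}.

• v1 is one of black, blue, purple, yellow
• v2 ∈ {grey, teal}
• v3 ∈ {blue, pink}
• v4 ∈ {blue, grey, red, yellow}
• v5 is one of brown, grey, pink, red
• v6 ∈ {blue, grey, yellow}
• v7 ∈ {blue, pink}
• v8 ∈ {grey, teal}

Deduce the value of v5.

v2 and v8 between them cover only {grey, teal} — a naked pair. Remove those values from v4, v5, v6.
v3 and v7 share exactly the 2 values {blue, pink}; by pigeonhole those values go to them, so strike blue, pink from v1, v4, v5, v6.
v6 has just one choice, so v6 = yellow. Strike yellow from v1, v4.
v4's domain is down to {red}, so v4 = red. Remove red from v5.
So v5 = brown.

brown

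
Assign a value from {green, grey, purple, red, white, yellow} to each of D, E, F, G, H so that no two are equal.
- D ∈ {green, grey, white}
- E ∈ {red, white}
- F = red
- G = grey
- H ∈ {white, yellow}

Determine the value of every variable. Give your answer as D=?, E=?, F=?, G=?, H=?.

F's domain is down to {red}, so F = red. So E can't be red.
That leaves G = grey. Eliminate grey elsewhere: D.
E has just one choice, so E = white. So D, H can't be white.
That leaves H = yellow.
D has just one choice, so D = green.

D=green, E=white, F=red, G=grey, H=yellow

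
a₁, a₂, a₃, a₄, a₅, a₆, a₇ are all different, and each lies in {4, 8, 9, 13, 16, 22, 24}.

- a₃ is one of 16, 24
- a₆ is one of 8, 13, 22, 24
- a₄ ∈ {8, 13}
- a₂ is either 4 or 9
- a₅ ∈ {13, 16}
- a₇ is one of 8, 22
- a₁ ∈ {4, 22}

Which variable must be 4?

Among the 7 variables, 9 fits only a₂ (and all 7 values in {4, 8, 9, 13, 16, 22, 24} must be used), so a₂ = 9.
Among the 6 still-open variables, 4 fits only a₁ (and all 6 values in {4, 8, 13, 16, 22, 24} must be used), so a₁ = 4.

a₁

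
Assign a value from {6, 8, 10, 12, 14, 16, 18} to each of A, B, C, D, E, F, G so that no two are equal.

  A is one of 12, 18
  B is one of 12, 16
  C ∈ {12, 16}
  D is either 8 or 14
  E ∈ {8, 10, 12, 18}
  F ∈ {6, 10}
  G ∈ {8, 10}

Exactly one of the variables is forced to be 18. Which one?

A

The 7 variables draw from only 7 values {6, 8, 10, 12, 14, 16, 18}, so each is used; only F can be 6, hence F = 6.
The 6 still-open variables together cover exactly {8, 10, 12, 14, 16, 18} — 6 values for 6 variables — and 14 appears only in D's list, so D = 14.
B and C between them cover only {12, 16} — a naked pair. Remove those values from A, E.
So 18 goes to A.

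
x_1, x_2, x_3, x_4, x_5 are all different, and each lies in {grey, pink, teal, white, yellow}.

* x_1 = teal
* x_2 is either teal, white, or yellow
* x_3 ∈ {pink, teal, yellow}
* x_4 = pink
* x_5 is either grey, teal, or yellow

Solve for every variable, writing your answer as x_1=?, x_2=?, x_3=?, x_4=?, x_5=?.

x_1=teal, x_2=white, x_3=yellow, x_4=pink, x_5=grey

x_1's domain is down to {teal}, so x_1 = teal. Eliminate teal elsewhere: x_2, x_3, x_5.
x_4 must be pink (only option left). Eliminate pink elsewhere: x_3.
x_3's domain is down to {yellow}, so x_3 = yellow. Eliminate yellow elsewhere: x_2, x_5.
x_5 has just one choice, so x_5 = grey.
x_2 has just one choice, so x_2 = white.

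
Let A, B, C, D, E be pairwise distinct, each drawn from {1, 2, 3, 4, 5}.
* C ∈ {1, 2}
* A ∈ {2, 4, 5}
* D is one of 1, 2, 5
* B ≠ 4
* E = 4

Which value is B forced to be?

E's domain is down to {4}, so E = 4. Strike 4 from A.
Among the 4 still-open variables, 3 fits only B (and all 4 values in {1, 2, 3, 5} must be used), so B = 3.

3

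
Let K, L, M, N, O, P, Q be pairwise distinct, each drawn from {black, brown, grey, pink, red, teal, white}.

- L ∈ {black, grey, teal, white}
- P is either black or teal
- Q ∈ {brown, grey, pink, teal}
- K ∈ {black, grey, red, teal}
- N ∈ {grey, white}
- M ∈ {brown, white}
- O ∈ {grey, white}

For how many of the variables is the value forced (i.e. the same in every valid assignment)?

3

The 7 variables together cover exactly {black, brown, grey, pink, red, teal, white} — 7 values for 7 variables — and pink appears only in Q's list, so Q = pink.
The 6 still-open variables together cover exactly {black, brown, grey, red, teal, white} — 6 values for 6 variables — and brown appears only in M's list, so M = brown.
Among the 5 still-open variables, red fits only K (and all 5 values in {black, grey, red, teal, white} must be used), so K = red.
N and O share exactly the 2 values {grey, white}; by pigeonhole those values go to them, so strike grey, white from L.
Determined: K=red, M=brown, Q=pink. The other variables each still have more than one consistent value. That makes 3.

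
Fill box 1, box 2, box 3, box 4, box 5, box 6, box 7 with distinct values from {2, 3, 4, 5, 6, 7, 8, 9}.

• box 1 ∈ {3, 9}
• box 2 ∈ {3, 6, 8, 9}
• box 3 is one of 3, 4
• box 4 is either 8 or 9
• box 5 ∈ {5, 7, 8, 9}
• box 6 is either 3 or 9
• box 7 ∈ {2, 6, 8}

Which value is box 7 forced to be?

2

The 2 variables box 1 and box 6 are confined to {3, 9}, which locks those values in; drop them from box 2, box 3, box 4, box 5.
box 3 must be 4 (only option left).
box 4 has just one choice, so box 4 = 8. So box 2, box 5, box 7 can't be 8.
box 2 has just one choice, so box 2 = 6. Eliminate 6 elsewhere: box 7.
So box 7 = 2.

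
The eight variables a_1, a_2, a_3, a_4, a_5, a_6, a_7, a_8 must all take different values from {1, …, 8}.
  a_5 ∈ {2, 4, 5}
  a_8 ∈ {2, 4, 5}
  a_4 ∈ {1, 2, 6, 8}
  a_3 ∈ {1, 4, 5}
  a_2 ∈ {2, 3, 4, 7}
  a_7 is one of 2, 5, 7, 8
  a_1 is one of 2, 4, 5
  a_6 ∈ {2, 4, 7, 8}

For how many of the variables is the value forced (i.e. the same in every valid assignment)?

3

Among the 8 variables, 3 fits only a_2 (and all 8 values in {1, 2, 3, 4, 5, 6, 7, 8} must be used), so a_2 = 3.
The 7 still-open variables together cover exactly {1, 2, 4, 5, 6, 7, 8} — 7 values for 7 variables — and 6 appears only in a_4's list, so a_4 = 6.
Among the 6 still-open variables, 1 fits only a_3 (and all 6 values in {1, 2, 4, 5, 7, 8} must be used), so a_3 = 1.
a_1, a_5, a_8 between them cover only {2, 4, 5} — a naked triple. Remove those values from a_6, a_7.
Determined: a_2=3, a_3=1, a_4=6. The other variables each still have more than one consistent value. That makes 3.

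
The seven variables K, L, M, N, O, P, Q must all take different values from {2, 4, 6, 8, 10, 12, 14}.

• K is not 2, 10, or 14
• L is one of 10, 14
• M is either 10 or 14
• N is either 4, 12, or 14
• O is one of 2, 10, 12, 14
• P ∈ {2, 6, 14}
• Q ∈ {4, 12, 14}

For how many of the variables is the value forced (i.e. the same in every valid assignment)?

Among the 7 variables, 8 fits only K (and all 7 values in {2, 4, 6, 8, 10, 12, 14} must be used), so K = 8.
The 6 still-open variables together cover exactly {2, 4, 6, 10, 12, 14} — 6 values for 6 variables — and 6 appears only in P's list, so P = 6.
Among the 5 still-open variables, 2 fits only O (and all 5 values in {2, 4, 10, 12, 14} must be used), so O = 2.
L and M between them cover only {10, 14} — a naked pair. Remove those values from N, Q.
Determined: K=8, O=2, P=6. The other variables each still have more than one consistent value. That makes 3.

3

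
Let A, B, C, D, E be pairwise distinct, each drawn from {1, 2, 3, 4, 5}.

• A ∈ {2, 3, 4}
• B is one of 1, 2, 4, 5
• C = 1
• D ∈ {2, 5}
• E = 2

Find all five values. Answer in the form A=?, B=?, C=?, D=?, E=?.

C's domain is down to {1}, so C = 1. Remove 1 from B.
E must be 2 (only option left). Remove 2 from A, B, D.
D's domain is down to {5}, so D = 5. Eliminate 5 elsewhere: B.
B has just one choice, so B = 4. Strike 4 from A.
A's domain is down to {3}, so A = 3.

A=3, B=4, C=1, D=5, E=2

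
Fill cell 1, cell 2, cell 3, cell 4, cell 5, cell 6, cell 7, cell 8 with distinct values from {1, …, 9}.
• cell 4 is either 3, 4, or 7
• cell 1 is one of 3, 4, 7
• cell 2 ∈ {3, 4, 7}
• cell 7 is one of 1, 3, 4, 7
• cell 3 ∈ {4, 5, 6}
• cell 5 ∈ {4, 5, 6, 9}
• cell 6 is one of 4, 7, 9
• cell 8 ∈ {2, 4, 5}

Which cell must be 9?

The 8 variables draw from only 8 values {1, 2, 3, 4, 5, 6, 7, 9}, so each is used; only cell 7 can be 1, hence cell 7 = 1.
Among the 7 still-open variables, 2 fits only cell 8 (and all 7 values in {2, 3, 4, 5, 6, 7, 9} must be used), so cell 8 = 2.
The 3 variables cell 1, cell 2, cell 4 are confined to {3, 4, 7}, which locks those values in; drop them from cell 3, cell 5, cell 6.
So 9 goes to cell 6.

cell 6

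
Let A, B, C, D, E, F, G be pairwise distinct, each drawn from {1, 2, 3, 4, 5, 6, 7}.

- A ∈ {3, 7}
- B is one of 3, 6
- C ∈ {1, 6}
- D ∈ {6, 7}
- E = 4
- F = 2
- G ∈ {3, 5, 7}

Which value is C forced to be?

E must be 4 (only option left).
F must be 2 (only option left).
Among the 5 still-open variables, 1 fits only C (and all 5 values in {1, 3, 5, 6, 7} must be used), so C = 1.

1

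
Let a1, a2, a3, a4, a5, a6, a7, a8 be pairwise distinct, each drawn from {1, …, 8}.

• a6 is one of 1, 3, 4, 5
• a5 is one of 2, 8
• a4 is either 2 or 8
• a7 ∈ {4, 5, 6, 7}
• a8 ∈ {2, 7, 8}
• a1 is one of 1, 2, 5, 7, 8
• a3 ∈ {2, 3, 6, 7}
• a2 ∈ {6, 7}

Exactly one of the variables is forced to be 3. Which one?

a3

a4 and a5 share exactly the 2 values {2, 8}; by pigeonhole those values go to them, so strike 2, 8 from a1, a3, a8.
That leaves a8 = 7. Strike 7 from a1, a2, a3, a7.
a2 has just one choice, so a2 = 6. So a3, a7 can't be 6.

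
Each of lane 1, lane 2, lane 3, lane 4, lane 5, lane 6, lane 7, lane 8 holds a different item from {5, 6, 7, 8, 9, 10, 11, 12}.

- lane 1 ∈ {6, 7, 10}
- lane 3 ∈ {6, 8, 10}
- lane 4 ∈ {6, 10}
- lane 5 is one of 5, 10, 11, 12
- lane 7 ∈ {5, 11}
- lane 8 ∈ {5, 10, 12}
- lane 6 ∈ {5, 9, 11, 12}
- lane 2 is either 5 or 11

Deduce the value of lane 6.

9

The 8 variables together cover exactly {5, 6, 7, 8, 9, 10, 11, 12} — 8 values for 8 variables — and 7 appears only in lane 1's list, so lane 1 = 7.
The 7 still-open variables draw from only 7 values {5, 6, 8, 9, 10, 11, 12}, so each is used; only lane 3 can be 8, hence lane 3 = 8.
The 6 still-open variables draw from only 6 values {5, 6, 9, 10, 11, 12}, so each is used; only lane 4 can be 6, hence lane 4 = 6.
The 5 still-open variables draw from only 5 values {5, 9, 10, 11, 12}, so each is used; only lane 6 can be 9, hence lane 6 = 9.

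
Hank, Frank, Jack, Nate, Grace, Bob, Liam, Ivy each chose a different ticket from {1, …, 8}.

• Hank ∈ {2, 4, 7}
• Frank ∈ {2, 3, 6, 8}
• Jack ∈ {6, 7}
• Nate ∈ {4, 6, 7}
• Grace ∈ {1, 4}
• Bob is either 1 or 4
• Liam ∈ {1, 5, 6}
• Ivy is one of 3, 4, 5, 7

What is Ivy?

The 8 variables together cover exactly {1, 2, 3, 4, 5, 6, 7, 8} — 8 values for 8 variables — and 8 appears only in Frank's list, so Frank = 8.
The 7 still-open variables together cover exactly {1, 2, 3, 4, 5, 6, 7} — 7 values for 7 variables — and 2 appears only in Hank's list, so Hank = 2.
Among the 6 still-open variables, 3 fits only Ivy (and all 6 values in {1, 3, 4, 5, 6, 7} must be used), so Ivy = 3.

3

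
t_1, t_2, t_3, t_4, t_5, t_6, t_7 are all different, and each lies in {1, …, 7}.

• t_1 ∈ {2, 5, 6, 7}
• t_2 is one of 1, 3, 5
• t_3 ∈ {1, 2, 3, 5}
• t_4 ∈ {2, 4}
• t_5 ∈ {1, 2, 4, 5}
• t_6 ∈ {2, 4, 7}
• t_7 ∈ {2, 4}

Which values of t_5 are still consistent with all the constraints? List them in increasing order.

1, 5

Among the 7 variables, 6 fits only t_1 (and all 7 values in {1, 2, 3, 4, 5, 6, 7} must be used), so t_1 = 6.
The 6 still-open variables draw from only 6 values {1, 2, 3, 4, 5, 7}, so each is used; only t_6 can be 7, hence t_6 = 7.
t_4 and t_7 between them cover only {2, 4} — a naked pair. Remove those values from t_3, t_5.
No further eliminations apply; t_5 can still be any of 1, 5.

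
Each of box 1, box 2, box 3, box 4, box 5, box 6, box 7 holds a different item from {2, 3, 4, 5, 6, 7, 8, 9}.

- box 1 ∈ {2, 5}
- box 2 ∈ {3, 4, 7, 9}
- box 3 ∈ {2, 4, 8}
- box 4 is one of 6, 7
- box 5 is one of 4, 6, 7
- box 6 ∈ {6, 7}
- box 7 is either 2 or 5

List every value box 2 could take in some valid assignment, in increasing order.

box 1 and box 7 share exactly the 2 values {2, 5}; by pigeonhole those values go to them, so strike 2, 5 from box 3.
box 4 and box 6 share exactly the 2 values {6, 7}; by pigeonhole those values go to them, so strike 6, 7 from box 2, box 5.
box 5's domain is down to {4}, so box 5 = 4. Eliminate 4 elsewhere: box 2, box 3.
That leaves box 3 = 8.
No further eliminations apply; box 2 can still be any of 3, 9.

3, 9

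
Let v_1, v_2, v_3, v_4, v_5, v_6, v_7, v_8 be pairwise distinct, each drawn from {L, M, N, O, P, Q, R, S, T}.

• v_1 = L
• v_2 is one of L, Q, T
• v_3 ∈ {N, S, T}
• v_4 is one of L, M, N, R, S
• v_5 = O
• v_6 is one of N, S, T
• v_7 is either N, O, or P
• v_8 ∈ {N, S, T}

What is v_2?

v_1's domain is down to {L}, so v_1 = L. So v_2, v_4 can't be L.
v_5 has just one choice, so v_5 = O. Remove O from v_7.
The 3 variables v_3, v_6, v_8 are confined to {N, S, T}, which locks those values in; drop them from v_2, v_4, v_7.
So v_2 = Q.

Q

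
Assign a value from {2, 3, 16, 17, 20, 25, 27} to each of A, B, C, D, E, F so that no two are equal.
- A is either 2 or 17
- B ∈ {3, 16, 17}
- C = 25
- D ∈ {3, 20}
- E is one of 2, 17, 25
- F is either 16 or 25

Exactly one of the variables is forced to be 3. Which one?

C must be 25 (only option left). So E, F can't be 25.
F has just one choice, so F = 16. Strike 16 from B.
Among the 4 still-open variables, 20 fits only D (and all 4 values in {2, 3, 17, 20} must be used), so D = 20.
The 3 still-open variables together cover exactly {2, 3, 17} — 3 values for 3 variables — and 3 appears only in B's list, so B = 3.

B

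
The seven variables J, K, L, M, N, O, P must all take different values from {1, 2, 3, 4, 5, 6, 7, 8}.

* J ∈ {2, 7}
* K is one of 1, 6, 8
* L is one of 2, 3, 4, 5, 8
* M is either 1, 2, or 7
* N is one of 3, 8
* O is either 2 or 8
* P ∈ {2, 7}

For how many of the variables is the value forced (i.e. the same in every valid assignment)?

J and P between them cover only {2, 7} — a naked pair. Remove those values from L, M, O.
M has just one choice, so M = 1. Remove 1 from K.
That leaves O = 8. Remove 8 from K, L, N.
K must be 6 (only option left).
N must be 3 (only option left). Eliminate 3 elsewhere: L.
Determined: K=6, M=1, N=3, O=8. The other variables each still have more than one consistent value. That makes 4.

4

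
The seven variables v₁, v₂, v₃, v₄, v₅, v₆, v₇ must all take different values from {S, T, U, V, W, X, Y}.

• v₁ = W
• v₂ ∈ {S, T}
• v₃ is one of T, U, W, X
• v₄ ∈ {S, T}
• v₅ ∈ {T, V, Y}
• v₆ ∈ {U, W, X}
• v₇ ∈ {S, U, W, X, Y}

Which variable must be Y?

v₇

v₁ has just one choice, so v₁ = W. Remove W from v₃, v₆, v₇.
The 6 still-open variables draw from only 6 values {S, T, U, V, X, Y}, so each is used; only v₅ can be V, hence v₅ = V.
Among the 5 still-open variables, Y fits only v₇ (and all 5 values in {S, T, U, X, Y} must be used), so v₇ = Y.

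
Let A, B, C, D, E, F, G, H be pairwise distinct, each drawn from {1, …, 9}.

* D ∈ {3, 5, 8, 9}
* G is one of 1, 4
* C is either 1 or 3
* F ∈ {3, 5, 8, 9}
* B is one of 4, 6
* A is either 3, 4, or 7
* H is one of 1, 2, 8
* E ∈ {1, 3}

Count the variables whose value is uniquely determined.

The 2 variables C and E are confined to {1, 3}, which locks those values in; drop them from A, D, F, G, H.
G must be 4 (only option left). Remove 4 from A, B.
That leaves A = 7.
B must be 6 (only option left).
Determined: A=7, B=6, G=4. The other variables each still have more than one consistent value. That makes 3.

3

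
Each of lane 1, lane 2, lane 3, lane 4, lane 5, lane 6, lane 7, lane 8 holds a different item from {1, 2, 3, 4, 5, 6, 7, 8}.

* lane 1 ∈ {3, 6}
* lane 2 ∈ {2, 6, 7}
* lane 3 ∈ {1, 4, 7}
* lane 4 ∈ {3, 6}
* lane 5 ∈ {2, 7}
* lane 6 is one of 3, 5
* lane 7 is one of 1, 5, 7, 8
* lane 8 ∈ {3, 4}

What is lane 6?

The 8 variables together cover exactly {1, 2, 3, 4, 5, 6, 7, 8} — 8 values for 8 variables — and 8 appears only in lane 7's list, so lane 7 = 8.
The 7 still-open variables together cover exactly {1, 2, 3, 4, 5, 6, 7} — 7 values for 7 variables — and 1 appears only in lane 3's list, so lane 3 = 1.
The 6 still-open variables together cover exactly {2, 3, 4, 5, 6, 7} — 6 values for 6 variables — and 4 appears only in lane 8's list, so lane 8 = 4.
The 5 still-open variables together cover exactly {2, 3, 5, 6, 7} — 5 values for 5 variables — and 5 appears only in lane 6's list, so lane 6 = 5.

5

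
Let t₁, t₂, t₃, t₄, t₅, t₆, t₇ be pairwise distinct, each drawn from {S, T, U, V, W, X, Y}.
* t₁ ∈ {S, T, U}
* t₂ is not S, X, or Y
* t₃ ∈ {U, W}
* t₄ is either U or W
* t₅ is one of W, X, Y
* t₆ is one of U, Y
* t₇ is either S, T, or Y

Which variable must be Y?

t₆

Among the 7 variables, V fits only t₂ (and all 7 values in {S, T, U, V, W, X, Y} must be used), so t₂ = V.
The 6 still-open variables together cover exactly {S, T, U, W, X, Y} — 6 values for 6 variables — and X appears only in t₅'s list, so t₅ = X.
t₃ and t₄ share exactly the 2 values {U, W}; by pigeonhole those values go to them, so strike U, W from t₁, t₆.
So Y goes to t₆.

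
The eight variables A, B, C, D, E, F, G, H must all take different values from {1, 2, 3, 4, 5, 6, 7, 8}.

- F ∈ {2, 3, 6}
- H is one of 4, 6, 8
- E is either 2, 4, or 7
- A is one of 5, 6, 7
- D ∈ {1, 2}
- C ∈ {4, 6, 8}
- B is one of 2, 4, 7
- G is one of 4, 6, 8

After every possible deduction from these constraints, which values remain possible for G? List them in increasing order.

4, 6, 8

Among the 8 variables, 1 fits only D (and all 8 values in {1, 2, 3, 4, 5, 6, 7, 8} must be used), so D = 1.
The 7 still-open variables together cover exactly {2, 3, 4, 5, 6, 7, 8} — 7 values for 7 variables — and 3 appears only in F's list, so F = 3.
The 6 still-open variables draw from only 6 values {2, 4, 5, 6, 7, 8}, so each is used; only A can be 5, hence A = 5.
The 3 variables C, G, H are confined to {4, 6, 8}, which locks those values in; drop them from B, E.
No further eliminations apply; G can still be any of 4, 6, 8.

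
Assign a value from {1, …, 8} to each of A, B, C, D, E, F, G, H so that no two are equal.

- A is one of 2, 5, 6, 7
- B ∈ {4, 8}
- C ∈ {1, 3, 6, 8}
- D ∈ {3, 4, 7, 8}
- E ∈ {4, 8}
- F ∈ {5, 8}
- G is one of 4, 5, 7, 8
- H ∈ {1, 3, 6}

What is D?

Among the 8 variables, 2 fits only A (and all 8 values in {1, 2, 3, 4, 5, 6, 7, 8} must be used), so A = 2.
B and E share exactly the 2 values {4, 8}; by pigeonhole those values go to them, so strike 4, 8 from C, D, F, G.
F's domain is down to {5}, so F = 5. Remove 5 from G.
G must be 7 (only option left). Strike 7 from D.
So D = 3.

3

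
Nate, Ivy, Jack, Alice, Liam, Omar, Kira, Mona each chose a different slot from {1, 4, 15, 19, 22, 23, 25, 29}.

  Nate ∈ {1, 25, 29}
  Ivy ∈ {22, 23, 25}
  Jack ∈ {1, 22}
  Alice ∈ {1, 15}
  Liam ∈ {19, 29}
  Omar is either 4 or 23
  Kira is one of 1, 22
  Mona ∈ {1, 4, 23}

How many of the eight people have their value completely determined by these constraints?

The 8 variables draw from only 8 values {1, 4, 15, 19, 22, 23, 25, 29}, so each is used; only Alice can be 15, hence Alice = 15.
The 7 still-open variables draw from only 7 values {1, 4, 19, 22, 23, 25, 29}, so each is used; only Liam can be 19, hence Liam = 19.
Among the 6 still-open variables, 29 fits only Nate (and all 6 values in {1, 4, 22, 23, 25, 29} must be used), so Nate = 29.
The 5 still-open variables together cover exactly {1, 4, 22, 23, 25} — 5 values for 5 variables — and 25 appears only in Ivy's list, so Ivy = 25.
Jack and Kira share exactly the 2 values {1, 22}; by pigeonhole those values go to them, so strike 1, 22 from Mona.
Determined: Nate=29, Ivy=25, Alice=15, Liam=19. The other people each still have more than one consistent value. That makes 4.

4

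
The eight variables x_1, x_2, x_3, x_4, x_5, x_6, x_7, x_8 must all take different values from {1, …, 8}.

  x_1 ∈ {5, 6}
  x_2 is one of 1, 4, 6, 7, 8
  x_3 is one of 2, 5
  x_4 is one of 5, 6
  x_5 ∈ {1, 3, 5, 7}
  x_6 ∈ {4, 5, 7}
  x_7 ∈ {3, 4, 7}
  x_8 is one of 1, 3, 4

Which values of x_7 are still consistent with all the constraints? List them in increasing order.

Among the 8 variables, 2 fits only x_3 (and all 8 values in {1, 2, 3, 4, 5, 6, 7, 8} must be used), so x_3 = 2.
Among the 7 still-open variables, 8 fits only x_2 (and all 7 values in {1, 3, 4, 5, 6, 7, 8} must be used), so x_2 = 8.
x_1 and x_4 between them cover only {5, 6} — a naked pair. Remove those values from x_5, x_6.
No further eliminations apply; x_7 can still be any of 3, 4, 7.

3, 4, 7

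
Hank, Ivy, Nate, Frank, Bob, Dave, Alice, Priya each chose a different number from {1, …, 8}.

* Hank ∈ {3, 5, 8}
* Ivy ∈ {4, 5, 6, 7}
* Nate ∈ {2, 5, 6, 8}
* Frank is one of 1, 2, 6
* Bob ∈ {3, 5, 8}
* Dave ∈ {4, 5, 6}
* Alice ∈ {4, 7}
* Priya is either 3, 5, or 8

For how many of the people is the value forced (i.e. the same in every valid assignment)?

The 8 variables draw from only 8 values {1, 2, 3, 4, 5, 6, 7, 8}, so each is used; only Frank can be 1, hence Frank = 1.
Among the 7 still-open variables, 2 fits only Nate (and all 7 values in {2, 3, 4, 5, 6, 7, 8} must be used), so Nate = 2.
Hank, Bob, Priya share exactly the 3 values {3, 5, 8}; by pigeonhole those values go to them, so strike 3, 5, 8 from Ivy, Dave.
Determined: Nate=2, Frank=1. The other people each still have more than one consistent value. That makes 2.

2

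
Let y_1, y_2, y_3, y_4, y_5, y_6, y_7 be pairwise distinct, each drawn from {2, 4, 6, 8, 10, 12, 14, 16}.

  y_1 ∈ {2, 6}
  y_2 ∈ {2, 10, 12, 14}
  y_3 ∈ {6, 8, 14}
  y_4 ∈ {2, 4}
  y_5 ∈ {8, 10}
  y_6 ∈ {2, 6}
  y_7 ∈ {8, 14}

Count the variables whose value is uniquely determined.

Among the 7 variables, 4 fits only y_4 (and all 7 values in {2, 4, 6, 8, 10, 12, 14} must be used), so y_4 = 4.
The 6 still-open variables together cover exactly {2, 6, 8, 10, 12, 14} — 6 values for 6 variables — and 12 appears only in y_2's list, so y_2 = 12.
The 5 still-open variables together cover exactly {2, 6, 8, 10, 14} — 5 values for 5 variables — and 10 appears only in y_5's list, so y_5 = 10.
y_1 and y_6 between them cover only {2, 6} — a naked pair. Remove those values from y_3.
Determined: y_2=12, y_4=4, y_5=10. The other variables each still have more than one consistent value. That makes 3.

3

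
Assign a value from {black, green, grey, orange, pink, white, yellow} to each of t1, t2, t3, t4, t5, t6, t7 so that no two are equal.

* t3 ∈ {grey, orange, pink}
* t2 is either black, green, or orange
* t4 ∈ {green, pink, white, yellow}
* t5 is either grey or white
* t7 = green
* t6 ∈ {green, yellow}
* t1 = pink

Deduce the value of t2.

black

t1's domain is down to {pink}, so t1 = pink. Remove pink from t3, t4.
t7 has just one choice, so t7 = green. Eliminate green elsewhere: t2, t4, t6.
t6 has just one choice, so t6 = yellow. Strike yellow from t4.
t4 must be white (only option left). Remove white from t5.
t5 has just one choice, so t5 = grey. Strike grey from t3.
t3's domain is down to {orange}, so t3 = orange. Strike orange from t2.
So t2 = black.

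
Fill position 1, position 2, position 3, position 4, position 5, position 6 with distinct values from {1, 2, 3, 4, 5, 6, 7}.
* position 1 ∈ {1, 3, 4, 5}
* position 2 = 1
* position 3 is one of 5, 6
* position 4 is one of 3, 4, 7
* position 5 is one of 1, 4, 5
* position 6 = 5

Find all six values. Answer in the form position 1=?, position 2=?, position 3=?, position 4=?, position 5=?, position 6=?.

position 1=3, position 2=1, position 3=6, position 4=7, position 5=4, position 6=5

position 2 must be 1 (only option left). So position 1, position 5 can't be 1.
position 6 must be 5 (only option left). Eliminate 5 elsewhere: position 1, position 3, position 5.
position 3's domain is down to {6}, so position 3 = 6.
That leaves position 5 = 4. Remove 4 from position 1, position 4.
position 1 must be 3 (only option left). Strike 3 from position 4.
position 4's domain is down to {7}, so position 4 = 7.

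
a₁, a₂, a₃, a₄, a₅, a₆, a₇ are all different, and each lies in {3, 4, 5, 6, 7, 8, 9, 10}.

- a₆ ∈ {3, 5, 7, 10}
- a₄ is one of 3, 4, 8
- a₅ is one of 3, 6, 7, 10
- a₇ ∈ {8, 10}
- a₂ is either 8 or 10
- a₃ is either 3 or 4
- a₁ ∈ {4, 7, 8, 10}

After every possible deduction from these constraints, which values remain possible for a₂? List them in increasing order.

The 7 variables draw from only 7 values {3, 4, 5, 6, 7, 8, 10}, so each is used; only a₆ can be 5, hence a₆ = 5.
Among the 6 still-open variables, 6 fits only a₅ (and all 6 values in {3, 4, 6, 7, 8, 10} must be used), so a₅ = 6.
The 5 still-open variables draw from only 5 values {3, 4, 7, 8, 10}, so each is used; only a₁ can be 7, hence a₁ = 7.
a₂ and a₇ share exactly the 2 values {8, 10}; by pigeonhole those values go to them, so strike 8, 10 from a₄.
No further eliminations apply; a₂ can still be any of 8, 10.

8, 10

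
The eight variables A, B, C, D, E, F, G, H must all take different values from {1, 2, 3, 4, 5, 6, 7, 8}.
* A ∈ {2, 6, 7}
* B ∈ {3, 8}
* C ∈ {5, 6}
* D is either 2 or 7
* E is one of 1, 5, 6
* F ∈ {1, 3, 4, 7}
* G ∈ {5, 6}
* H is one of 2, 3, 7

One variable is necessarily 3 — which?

H

Among the 8 variables, 4 fits only F (and all 8 values in {1, 2, 3, 4, 5, 6, 7, 8} must be used), so F = 4.
Among the 7 still-open variables, 1 fits only E (and all 7 values in {1, 2, 3, 5, 6, 7, 8} must be used), so E = 1.
The 6 still-open variables together cover exactly {2, 3, 5, 6, 7, 8} — 6 values for 6 variables — and 8 appears only in B's list, so B = 8.
The 5 still-open variables together cover exactly {2, 3, 5, 6, 7} — 5 values for 5 variables — and 3 appears only in H's list, so H = 3.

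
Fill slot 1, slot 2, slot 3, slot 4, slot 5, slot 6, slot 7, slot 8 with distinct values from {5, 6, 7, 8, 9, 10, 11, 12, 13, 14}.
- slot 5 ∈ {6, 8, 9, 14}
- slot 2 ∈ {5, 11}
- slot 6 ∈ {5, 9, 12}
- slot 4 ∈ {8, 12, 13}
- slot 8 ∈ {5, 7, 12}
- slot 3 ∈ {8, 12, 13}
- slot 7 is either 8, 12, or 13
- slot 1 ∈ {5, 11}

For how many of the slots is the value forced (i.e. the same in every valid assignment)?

slot 1 and slot 2 share exactly the 2 values {5, 11}; by pigeonhole those values go to them, so strike 5, 11 from slot 6, slot 8.
The 3 variables slot 3, slot 4, slot 7 are confined to {8, 12, 13}, which locks those values in; drop them from slot 5, slot 6, slot 8.
slot 6 has just one choice, so slot 6 = 9. Strike 9 from slot 5.
slot 8 has just one choice, so slot 8 = 7.
Determined: slot 6=9, slot 8=7. The other slots each still have more than one consistent value. That makes 2.

2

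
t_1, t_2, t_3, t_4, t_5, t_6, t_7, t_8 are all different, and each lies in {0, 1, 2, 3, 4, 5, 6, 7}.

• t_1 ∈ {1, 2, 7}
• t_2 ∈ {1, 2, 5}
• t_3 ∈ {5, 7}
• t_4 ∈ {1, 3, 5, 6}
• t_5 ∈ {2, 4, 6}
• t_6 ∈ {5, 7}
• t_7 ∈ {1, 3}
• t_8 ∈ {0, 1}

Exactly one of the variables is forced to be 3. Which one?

t_7

The 8 variables together cover exactly {0, 1, 2, 3, 4, 5, 6, 7} — 8 values for 8 variables — and 0 appears only in t_8's list, so t_8 = 0.
The 7 still-open variables together cover exactly {1, 2, 3, 4, 5, 6, 7} — 7 values for 7 variables — and 4 appears only in t_5's list, so t_5 = 4.
Among the 6 still-open variables, 6 fits only t_4 (and all 6 values in {1, 2, 3, 5, 6, 7} must be used), so t_4 = 6.
Among the 5 still-open variables, 3 fits only t_7 (and all 5 values in {1, 2, 3, 5, 7} must be used), so t_7 = 3.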